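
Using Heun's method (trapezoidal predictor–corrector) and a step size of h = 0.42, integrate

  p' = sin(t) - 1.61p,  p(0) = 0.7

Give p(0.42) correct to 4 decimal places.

Heun: k1 = f(t_n, p_n); k2 = f(t_n + h, p_n + h·k1); p_{n+1} = p_n + (h/2)·(k1 + k2).
t=0.000000, p=0.700000:
  k1 = f(0.000000, 0.700000) = -1.127000
  k2 = f(0.420000, 0.226660) = 0.042838
  p ← 0.700000 + (0.42/2)·(-1.127000 + 0.042838) = 0.472326
p(0.42) ≈ 0.4723

0.4723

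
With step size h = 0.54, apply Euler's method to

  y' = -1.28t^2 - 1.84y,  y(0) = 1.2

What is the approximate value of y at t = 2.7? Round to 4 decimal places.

-3.2365

Euler: y_{n+1} = y_n + h·f(t_n, y_n).
t=0.000000, y=1.200000: f=-2.208000 → y ← 1.200000 + 0.54·(-2.208000) = 0.007680
t=0.540000, y=0.007680: f=-0.387379 → y ← 0.007680 + 0.54·(-0.387379) = -0.201505
t=1.080000, y=-0.201505: f=-1.122223 → y ← -0.201505 + 0.54·(-1.122223) = -0.807505
t=1.620000, y=-0.807505: f=-1.873422 → y ← -0.807505 + 0.54·(-1.873422) = -1.819153
t=2.160000, y=-1.819153: f=-2.624726 → y ← -1.819153 + 0.54·(-2.624726) = -3.236505
y(2.7) ≈ -3.2365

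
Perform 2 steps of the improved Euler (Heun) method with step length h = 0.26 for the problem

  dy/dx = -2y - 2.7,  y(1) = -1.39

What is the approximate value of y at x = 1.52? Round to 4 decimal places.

Heun: k1 = f(x_n, y_n); k2 = f(x_n + h, y_n + h·k1); y_{n+1} = y_n + (h/2)·(k1 + k2).
x=1.000000, y=-1.390000:
  k1 = f(1.000000, -1.390000) = 0.080000
  k2 = f(1.260000, -1.369200) = 0.038400
  y ← -1.390000 + (0.26/2)·(0.080000 + 0.038400) = -1.374608
x=1.260000, y=-1.374608:
  k1 = f(1.260000, -1.374608) = 0.049216
  k2 = f(1.520000, -1.361812) = 0.023624
  y ← -1.374608 + (0.26/2)·(0.049216 + 0.023624) = -1.365139
y(1.52) ≈ -1.3651

-1.3651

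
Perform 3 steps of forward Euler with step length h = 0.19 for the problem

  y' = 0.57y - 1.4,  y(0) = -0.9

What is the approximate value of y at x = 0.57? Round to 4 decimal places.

-2.1128

Euler: y_{n+1} = y_n + h·f(x_n, y_n).
x=0.000000, y=-0.900000: f=-1.913000 → y ← -0.900000 + 0.19·(-1.913000) = -1.263470
x=0.190000, y=-1.263470: f=-2.120178 → y ← -1.263470 + 0.19·(-2.120178) = -1.666304
x=0.380000, y=-1.666304: f=-2.349793 → y ← -1.666304 + 0.19·(-2.349793) = -2.112765
y(0.57) ≈ -2.1128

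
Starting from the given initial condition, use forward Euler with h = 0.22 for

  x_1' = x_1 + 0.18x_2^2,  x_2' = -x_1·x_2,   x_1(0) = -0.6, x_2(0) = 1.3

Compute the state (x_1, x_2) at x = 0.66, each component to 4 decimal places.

Euler on (x_1,x_2): x_1_{n+1} = x_1_n + h·x_1', x_2_{n+1} = x_2_n + h·x_2'.
0.000000: (-0.600000, 1.300000); f=(-0.295800, 0.780000) → (-0.665076, 1.471600)
0.220000: (-0.665076, 1.471600); f=(-0.275267, 0.978726) → (-0.725635, 1.686920)
0.440000: (-0.725635, 1.686920); f=(-0.213409, 1.224087) → (-0.772585, 1.956219)
(x_1(0.66), x_2(0.66)) ≈ (-0.7726, 1.9562)

-0.7726, 1.9562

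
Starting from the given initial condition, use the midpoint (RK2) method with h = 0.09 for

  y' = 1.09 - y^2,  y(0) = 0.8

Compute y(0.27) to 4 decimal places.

Midpoint: k1 = f(x_n, y_n); k2 = f(x_n + h/2, y_n + (h/2)·k1); y_{n+1} = y_n + h·k2.
x=0.000000, y=0.800000:
  k1 = f(0.000000, 0.800000) = 0.450000
  k2 = f(0.045000, 0.820250) = 0.417190
  y ← 0.800000 + 0.09·0.417190 = 0.837547
x=0.090000, y=0.837547:
  k1 = f(0.090000, 0.837547) = 0.388515
  k2 = f(0.135000, 0.855030) = 0.358923
  y ← 0.837547 + 0.09·0.358923 = 0.869850
x=0.180000, y=0.869850:
  k1 = f(0.180000, 0.869850) = 0.333361
  k2 = f(0.225000, 0.884851) = 0.307038
  y ← 0.869850 + 0.09·0.307038 = 0.897484
y(0.27) ≈ 0.8975

0.8975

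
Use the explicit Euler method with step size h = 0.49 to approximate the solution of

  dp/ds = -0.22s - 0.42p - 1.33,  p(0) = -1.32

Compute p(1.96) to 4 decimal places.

Euler: p_{n+1} = p_n + h·f(s_n, p_n).
s=0.000000, p=-1.320000: f=-0.775600 → p ← -1.320000 + 0.49·(-0.775600) = -1.700044
s=0.490000, p=-1.700044: f=-0.723782 → p ← -1.700044 + 0.49·(-0.723782) = -2.054697
s=0.980000, p=-2.054697: f=-0.682627 → p ← -2.054697 + 0.49·(-0.682627) = -2.389184
s=1.470000, p=-2.389184: f=-0.649943 → p ← -2.389184 + 0.49·(-0.649943) = -2.707656
p(1.96) ≈ -2.7077

-2.7077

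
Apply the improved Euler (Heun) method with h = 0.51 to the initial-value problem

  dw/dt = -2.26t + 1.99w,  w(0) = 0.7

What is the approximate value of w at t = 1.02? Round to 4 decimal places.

Heun: k1 = f(t_n, w_n); k2 = f(t_n + h, w_n + h·k1); w_{n+1} = w_n + (h/2)·(k1 + k2).
t=0.000000, w=0.700000:
  k1 = f(0.000000, 0.700000) = 1.393000
  k2 = f(0.510000, 1.410430) = 1.654156
  w ← 0.700000 + (0.51/2)·(1.393000 + 1.654156) = 1.477025
t=0.510000, w=1.477025:
  k1 = f(0.510000, 1.477025) = 1.786679
  k2 = f(1.020000, 2.388231) = 2.447380
  w ← 1.477025 + (0.51/2)·(1.786679 + 2.447380) = 2.556710
w(1.02) ≈ 2.5567

2.5567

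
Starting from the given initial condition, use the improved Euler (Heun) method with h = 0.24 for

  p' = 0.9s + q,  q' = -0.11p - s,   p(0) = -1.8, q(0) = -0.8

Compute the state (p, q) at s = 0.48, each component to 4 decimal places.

-2.0702, -0.8116

Heun on (p,q): k1 = f(s_n, state_n); k2 = f(s_n + h, state_n + h·k1); state_{n+1} = state_n + (h/2)·(k1 + k2).
0.000000: (-1.800000, -0.800000)
  k1 = (-0.800000, 0.198000)
  predictor → (-1.992000, -0.752480)
  k2 = (-0.536480, -0.020880)
  → (-1.960378, -0.778746)
0.240000: (-1.960378, -0.778746)
  k1 = (-0.562746, -0.024358)
  predictor → (-2.095437, -0.784592)
  k2 = (-0.352592, -0.249502)
  → (-2.070218, -0.811609)
(p(0.48), q(0.48)) ≈ (-2.0702, -0.8116)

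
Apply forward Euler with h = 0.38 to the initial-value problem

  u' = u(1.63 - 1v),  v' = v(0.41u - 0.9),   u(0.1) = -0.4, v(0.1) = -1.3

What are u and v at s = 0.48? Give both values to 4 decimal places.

-0.8454, -0.7744

Euler on (u,v): u_{n+1} = u_n + h·u', v_{n+1} = v_n + h·v'.
0.100000: (-0.400000, -1.300000); f=(-1.172000, 1.383200) → (-0.845360, -0.774384)
(u(0.48), v(0.48)) ≈ (-0.8454, -0.7744)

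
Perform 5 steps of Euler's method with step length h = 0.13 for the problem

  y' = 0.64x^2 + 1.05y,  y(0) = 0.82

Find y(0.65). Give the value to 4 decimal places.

Euler: y_{n+1} = y_n + h·f(x_n, y_n).
x=0.000000, y=0.820000: f=0.861000 → y ← 0.820000 + 0.13·0.861000 = 0.931930
x=0.130000, y=0.931930: f=0.989343 → y ← 0.931930 + 0.13·0.989343 = 1.060545
x=0.260000, y=1.060545: f=1.156836 → y ← 1.060545 + 0.13·1.156836 = 1.210933
x=0.390000, y=1.210933: f=1.368824 → y ← 1.210933 + 0.13·1.368824 = 1.388880
x=0.520000, y=1.388880: f=1.631380 → y ← 1.388880 + 0.13·1.631380 = 1.600960
y(0.65) ≈ 1.6010

1.6010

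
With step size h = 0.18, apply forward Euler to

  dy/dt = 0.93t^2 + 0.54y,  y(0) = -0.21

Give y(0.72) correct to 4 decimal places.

-0.2252

Euler: y_{n+1} = y_n + h·f(t_n, y_n).
t=0.000000, y=-0.210000: f=-0.113400 → y ← -0.210000 + 0.18·(-0.113400) = -0.230412
t=0.180000, y=-0.230412: f=-0.094290 → y ← -0.230412 + 0.18·(-0.094290) = -0.247384
t=0.360000, y=-0.247384: f=-0.013060 → y ← -0.247384 + 0.18·(-0.013060) = -0.249735
t=0.540000, y=-0.249735: f=0.136331 → y ← -0.249735 + 0.18·0.136331 = -0.225195
y(0.72) ≈ -0.2252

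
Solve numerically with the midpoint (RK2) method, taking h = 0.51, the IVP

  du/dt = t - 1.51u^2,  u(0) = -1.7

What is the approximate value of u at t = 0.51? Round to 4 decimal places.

-7.6628

Midpoint: k1 = f(t_n, u_n); k2 = f(t_n + h/2, u_n + (h/2)·k1); u_{n+1} = u_n + h·k2.
t=0.000000, u=-1.700000:
  k1 = f(0.000000, -1.700000) = -4.363900
  k2 = f(0.255000, -2.812794) = -11.691837
  u ← -1.700000 + 0.51·(-11.691837) = -7.662837
u(0.51) ≈ -7.6628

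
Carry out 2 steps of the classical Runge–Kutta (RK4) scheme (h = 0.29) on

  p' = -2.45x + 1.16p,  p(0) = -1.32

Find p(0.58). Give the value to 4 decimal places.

RK4: k1 = f(x_n, p_n); k2 = f(x_n + h/2, p_n + (h/2)·k1); k3 = f(x_n + h/2, p_n + (h/2)·k2); k4 = f(x_n + h, p_n + h·k3); p_{n+1} = p_n + (h/6)·(k1 + 2k2 + 2k3 + k4).
x=0.000000, p=-1.320000:
  k1 = f(0.000000, -1.320000) = -1.531200
  k2 = f(0.145000, -1.542024) = -2.143998
  k3 = f(0.145000, -1.630880) = -2.247070
  k4 = f(0.290000, -1.971650) = -2.997614
  p ← -1.320000 + (0.29/6)·(k1 + 2k2 + 2k3 + k4) = -1.963363
x=0.290000, p=-1.963363:
  k1 = f(0.290000, -1.963363) = -2.988001
  k2 = f(0.435000, -2.396623) = -3.845832
  k3 = f(0.435000, -2.521008) = -3.990120
  k4 = f(0.580000, -3.120497) = -5.040777
  p ← -1.963363 + (0.29/6)·(k1 + 2k2 + 2k3 + k4) = -3.108896
p(0.58) ≈ -3.1089

-3.1089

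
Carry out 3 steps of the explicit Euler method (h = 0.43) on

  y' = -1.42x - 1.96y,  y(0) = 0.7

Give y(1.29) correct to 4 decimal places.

-0.5637

Euler: y_{n+1} = y_n + h·f(x_n, y_n).
x=0.000000, y=0.700000: f=-1.372000 → y ← 0.700000 + 0.43·(-1.372000) = 0.110040
x=0.430000, y=0.110040: f=-0.826278 → y ← 0.110040 + 0.43·(-0.826278) = -0.245260
x=0.860000, y=-0.245260: f=-0.740491 → y ← -0.245260 + 0.43·(-0.740491) = -0.563671
y(1.29) ≈ -0.5637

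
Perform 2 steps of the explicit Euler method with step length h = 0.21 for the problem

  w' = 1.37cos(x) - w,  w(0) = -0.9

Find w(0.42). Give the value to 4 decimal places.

-0.0530

Euler: w_{n+1} = w_n + h·f(x_n, w_n).
x=0.000000, w=-0.900000: f=2.270000 → w ← -0.900000 + 0.21·2.270000 = -0.423300
x=0.210000, w=-0.423300: f=1.763202 → w ← -0.423300 + 0.21·1.763202 = -0.053028
w(0.42) ≈ -0.0530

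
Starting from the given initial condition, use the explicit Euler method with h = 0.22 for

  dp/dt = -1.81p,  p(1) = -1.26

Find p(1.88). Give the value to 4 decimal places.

-0.1653

Euler: p_{n+1} = p_n + h·f(t_n, p_n).
t=1.000000, p=-1.260000: f=2.280600 → p ← -1.260000 + 0.22·2.280600 = -0.758268
t=1.220000, p=-0.758268: f=1.372465 → p ← -0.758268 + 0.22·1.372465 = -0.456326
t=1.440000, p=-0.456326: f=0.825949 → p ← -0.456326 + 0.22·0.825949 = -0.274617
t=1.660000, p=-0.274617: f=0.497056 → p ← -0.274617 + 0.22·0.497056 = -0.165264
p(1.88) ≈ -0.1653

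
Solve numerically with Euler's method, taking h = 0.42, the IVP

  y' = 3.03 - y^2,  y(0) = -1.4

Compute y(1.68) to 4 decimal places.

1.8676

Euler: y_{n+1} = y_n + h·f(x_n, y_n).
x=0.000000, y=-1.400000: f=1.070000 → y ← -1.400000 + 0.42·1.070000 = -0.950600
x=0.420000, y=-0.950600: f=2.126360 → y ← -0.950600 + 0.42·2.126360 = -0.057529
x=0.840000, y=-0.057529: f=3.026690 → y ← -0.057529 + 0.42·3.026690 = 1.213681
x=1.260000, y=1.213681: f=1.556978 → y ← 1.213681 + 0.42·1.556978 = 1.867612
y(1.68) ≈ 1.8676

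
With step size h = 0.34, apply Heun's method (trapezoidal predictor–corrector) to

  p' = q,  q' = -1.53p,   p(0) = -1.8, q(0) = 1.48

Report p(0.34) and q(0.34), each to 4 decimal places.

Heun on (p,q): k1 = f(x_n, state_n); k2 = f(x_n + h, state_n + h·k1); state_{n+1} = state_n + (h/2)·(k1 + k2).
0.000000: (-1.800000, 1.480000)
  k1 = (1.480000, 2.754000)
  predictor → (-1.296800, 2.416360)
  k2 = (2.416360, 1.984104)
  → (-1.137619, 2.285478)
(p(0.34), q(0.34)) ≈ (-1.1376, 2.2855)

-1.1376, 2.2855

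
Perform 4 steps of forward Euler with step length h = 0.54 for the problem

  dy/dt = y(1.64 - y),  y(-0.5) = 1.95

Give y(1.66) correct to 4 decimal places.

Euler: y_{n+1} = y_n + h·f(t_n, y_n).
t=-0.500000, y=1.950000: f=-0.604500 → y ← 1.950000 + 0.54·(-0.604500) = 1.623570
t=0.040000, y=1.623570: f=0.026675 → y ← 1.623570 + 0.54·0.026675 = 1.637975
t=0.580000, y=1.637975: f=0.003317 → y ← 1.637975 + 0.54·0.003317 = 1.639766
t=1.120000, y=1.639766: f=0.000384 → y ← 1.639766 + 0.54·0.000384 = 1.639973
y(1.66) ≈ 1.6400

1.6400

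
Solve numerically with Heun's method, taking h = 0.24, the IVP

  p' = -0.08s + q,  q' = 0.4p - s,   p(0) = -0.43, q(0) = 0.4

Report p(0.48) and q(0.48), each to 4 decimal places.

Heun on (p,q): k1 = f(s_n, state_n); k2 = f(s_n + h, state_n + h·k1); state_{n+1} = state_n + (h/2)·(k1 + k2).
0.000000: (-0.430000, 0.400000)
  k1 = (0.400000, -0.172000)
  predictor → (-0.334000, 0.358720)
  k2 = (0.339520, -0.373600)
  → (-0.341258, 0.334528)
0.240000: (-0.341258, 0.334528)
  k1 = (0.315328, -0.376503)
  predictor → (-0.265579, 0.244167)
  k2 = (0.205767, -0.586232)
  → (-0.278726, 0.219000)
(p(0.48), q(0.48)) ≈ (-0.2787, 0.2190)

-0.2787, 0.2190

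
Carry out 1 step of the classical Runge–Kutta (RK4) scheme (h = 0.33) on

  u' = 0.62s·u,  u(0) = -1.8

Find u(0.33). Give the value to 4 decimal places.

RK4: k1 = f(s_n, u_n); k2 = f(s_n + h/2, u_n + (h/2)·k1); k3 = f(s_n + h/2, u_n + (h/2)·k2); k4 = f(s_n + h, u_n + h·k3); u_{n+1} = u_n + (h/6)·(k1 + 2k2 + 2k3 + k4).
s=0.000000, u=-1.800000:
  k1 = f(0.000000, -1.800000) = 0.000000
  k2 = f(0.165000, -1.800000) = -0.184140
  k3 = f(0.165000, -1.830383) = -0.187248
  k4 = f(0.330000, -1.861792) = -0.380923
  u ← -1.800000 + (0.33/6)·(k1 + 2k2 + 2k3 + k4) = -1.861803
u(0.33) ≈ -1.8618

-1.8618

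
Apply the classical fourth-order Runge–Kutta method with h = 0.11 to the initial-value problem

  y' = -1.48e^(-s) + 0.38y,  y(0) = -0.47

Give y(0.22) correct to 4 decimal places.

RK4: k1 = f(s_n, y_n); k2 = f(s_n + h/2, y_n + (h/2)·k1); k3 = f(s_n + h/2, y_n + (h/2)·k2); k4 = f(s_n + h, y_n + h·k3); y_{n+1} = y_n + (h/6)·(k1 + 2k2 + 2k3 + k4).
s=0.000000, y=-0.470000:
  k1 = f(0.000000, -0.470000) = -1.658600
  k2 = f(0.055000, -0.561223) = -1.614063
  k3 = f(0.055000, -0.558773) = -1.613132
  k4 = f(0.110000, -0.647445) = -1.571863
  y ← -0.470000 + (0.11/6)·(k1 + 2k2 + 2k3 + k4) = -0.647556
s=0.110000, y=-0.647556:
  k1 = f(0.110000, -0.647556) = -1.571906
  k2 = f(0.165000, -0.734010) = -1.533807
  k3 = f(0.165000, -0.731915) = -1.533010
  k4 = f(0.220000, -0.816187) = -1.497879
  y ← -0.647556 + (0.11/6)·(k1 + 2k2 + 2k3 + k4) = -0.816285
y(0.22) ≈ -0.8163

-0.8163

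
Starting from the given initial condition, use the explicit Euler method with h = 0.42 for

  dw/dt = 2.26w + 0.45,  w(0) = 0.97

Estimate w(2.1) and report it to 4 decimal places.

32.6966

Euler: w_{n+1} = w_n + h·f(t_n, w_n).
t=0.000000, w=0.970000: f=2.642200 → w ← 0.970000 + 0.42·2.642200 = 2.079724
t=0.420000, w=2.079724: f=5.150176 → w ← 2.079724 + 0.42·5.150176 = 4.242798
t=0.840000, w=4.242798: f=10.038724 → w ← 4.242798 + 0.42·10.038724 = 8.459062
t=1.260000, w=8.459062: f=19.567480 → w ← 8.459062 + 0.42·19.567480 = 16.677403
t=1.680000, w=16.677403: f=38.140932 → w ← 16.677403 + 0.42·38.140932 = 32.696595
w(2.1) ≈ 32.6966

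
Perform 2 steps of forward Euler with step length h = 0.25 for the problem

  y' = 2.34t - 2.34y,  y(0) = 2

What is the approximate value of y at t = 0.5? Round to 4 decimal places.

Euler: y_{n+1} = y_n + h·f(t_n, y_n).
t=0.000000, y=2.000000: f=-4.680000 → y ← 2.000000 + 0.25·(-4.680000) = 0.830000
t=0.250000, y=0.830000: f=-1.357200 → y ← 0.830000 + 0.25·(-1.357200) = 0.490700
y(0.5) ≈ 0.4907

0.4907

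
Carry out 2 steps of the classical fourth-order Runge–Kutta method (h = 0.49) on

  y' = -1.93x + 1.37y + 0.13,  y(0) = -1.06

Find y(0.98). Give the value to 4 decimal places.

RK4: k1 = f(x_n, y_n); k2 = f(x_n + h/2, y_n + (h/2)·k1); k3 = f(x_n + h/2, y_n + (h/2)·k2); k4 = f(x_n + h, y_n + h·k3); y_{n+1} = y_n + (h/6)·(k1 + 2k2 + 2k3 + k4).
x=0.000000, y=-1.060000:
  k1 = f(0.000000, -1.060000) = -1.322200
  k2 = f(0.245000, -1.383939) = -2.238846
  k3 = f(0.245000, -1.608517) = -2.546519
  k4 = f(0.490000, -2.307794) = -3.977378
  y ← -1.060000 + (0.49/6)·(k1 + 2k2 + 2k3 + k4) = -2.274409
x=0.490000, y=-2.274409:
  k1 = f(0.490000, -2.274409) = -3.931640
  k2 = f(0.735000, -3.237660) = -5.724145
  k3 = f(0.735000, -3.676824) = -6.325799
  k4 = f(0.980000, -5.374050) = -9.123848
  y ← -2.274409 + (0.49/6)·(k1 + 2k2 + 2k3 + k4) = -5.308764
y(0.98) ≈ -5.3088

-5.3088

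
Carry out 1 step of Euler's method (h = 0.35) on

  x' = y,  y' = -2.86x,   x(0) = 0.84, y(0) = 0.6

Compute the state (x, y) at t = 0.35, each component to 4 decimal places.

Euler on (x,y): x_{n+1} = x_n + h·x', y_{n+1} = y_n + h·y'.
0.000000: (0.840000, 0.600000); f=(0.600000, -2.402400) → (1.050000, -0.240840)
(x(0.35), y(0.35)) ≈ (1.0500, -0.2408)

1.0500, -0.2408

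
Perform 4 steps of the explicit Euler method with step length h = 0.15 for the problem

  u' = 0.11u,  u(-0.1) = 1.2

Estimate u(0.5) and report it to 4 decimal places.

1.2812

Euler: u_{n+1} = u_n + h·f(x_n, u_n).
x=-0.100000, u=1.200000: f=0.132000 → u ← 1.200000 + 0.15·0.132000 = 1.219800
x=0.050000, u=1.219800: f=0.134178 → u ← 1.219800 + 0.15·0.134178 = 1.239927
x=0.200000, u=1.239927: f=0.136392 → u ← 1.239927 + 0.15·0.136392 = 1.260385
x=0.350000, u=1.260385: f=0.138642 → u ← 1.260385 + 0.15·0.138642 = 1.281182
u(0.5) ≈ 1.2812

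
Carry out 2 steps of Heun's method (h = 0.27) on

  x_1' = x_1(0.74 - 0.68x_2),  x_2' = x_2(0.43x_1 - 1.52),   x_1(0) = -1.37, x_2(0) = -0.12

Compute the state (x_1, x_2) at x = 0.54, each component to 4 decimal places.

Heun on (x_1,x_2): k1 = f(x_n, state_n); k2 = f(x_n + h, state_n + h·k1); state_{n+1} = state_n + (h/2)·(k1 + k2).
0.000000: (-1.370000, -0.120000)
  k1 = (-1.125592, 0.253092)
  predictor → (-1.673910, -0.051665)
  k2 = (-1.297502, 0.115719)
  → (-1.697118, -0.070211)
0.270000: (-1.697118, -0.070211)
  k1 = (-1.336893, 0.157957)
  predictor → (-2.058079, -0.027562)
  k2 = (-1.561551, 0.066286)
  → (-2.088408, -0.039938)
(x_1(0.54), x_2(0.54)) ≈ (-2.0884, -0.0399)

-2.0884, -0.0399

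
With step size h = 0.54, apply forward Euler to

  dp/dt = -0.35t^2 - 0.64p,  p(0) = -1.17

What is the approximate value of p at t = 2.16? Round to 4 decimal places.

-0.8784

Euler: p_{n+1} = p_n + h·f(t_n, p_n).
t=0.000000, p=-1.170000: f=0.748800 → p ← -1.170000 + 0.54·0.748800 = -0.765648
t=0.540000, p=-0.765648: f=0.387955 → p ← -0.765648 + 0.54·0.387955 = -0.556152
t=1.080000, p=-0.556152: f=-0.052302 → p ← -0.556152 + 0.54·(-0.052302) = -0.584396
t=1.620000, p=-0.584396: f=-0.544527 → p ← -0.584396 + 0.54·(-0.544527) = -0.878440
p(2.16) ≈ -0.8784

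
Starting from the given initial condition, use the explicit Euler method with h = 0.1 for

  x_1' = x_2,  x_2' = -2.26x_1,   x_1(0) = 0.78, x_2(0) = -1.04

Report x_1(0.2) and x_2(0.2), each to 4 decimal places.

0.5544, -1.3691

Euler on (x_1,x_2): x_1_{n+1} = x_1_n + h·x_1', x_2_{n+1} = x_2_n + h·x_2'.
0.000000: (0.780000, -1.040000); f=(-1.040000, -1.762800) → (0.676000, -1.216280)
0.100000: (0.676000, -1.216280); f=(-1.216280, -1.527760) → (0.554372, -1.369056)
(x_1(0.2), x_2(0.2)) ≈ (0.5544, -1.3691)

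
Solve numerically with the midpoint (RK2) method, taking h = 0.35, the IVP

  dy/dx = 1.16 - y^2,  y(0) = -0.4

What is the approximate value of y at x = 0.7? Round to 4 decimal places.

Midpoint: k1 = f(x_n, y_n); k2 = f(x_n + h/2, y_n + (h/2)·k1); y_{n+1} = y_n + h·k2.
x=0.000000, y=-0.400000:
  k1 = f(0.000000, -0.400000) = 1.000000
  k2 = f(0.175000, -0.225000) = 1.109375
  y ← -0.400000 + 0.35·1.109375 = -0.011719
x=0.350000, y=-0.011719:
  k1 = f(0.350000, -0.011719) = 1.159863
  k2 = f(0.525000, 0.191257) = 1.123421
  y ← -0.011719 + 0.35·1.123421 = 0.381478
y(0.7) ≈ 0.3815

0.3815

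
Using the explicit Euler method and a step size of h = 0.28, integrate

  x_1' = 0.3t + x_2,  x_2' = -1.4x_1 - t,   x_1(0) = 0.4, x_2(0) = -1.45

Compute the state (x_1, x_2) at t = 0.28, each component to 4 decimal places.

Euler on (x_1,x_2): x_1_{n+1} = x_1_n + h·x_1', x_2_{n+1} = x_2_n + h·x_2'.
0.000000: (0.400000, -1.450000); f=(-1.450000, -0.560000) → (-0.006000, -1.606800)
(x_1(0.28), x_2(0.28)) ≈ (-0.0060, -1.6068)

-0.0060, -1.6068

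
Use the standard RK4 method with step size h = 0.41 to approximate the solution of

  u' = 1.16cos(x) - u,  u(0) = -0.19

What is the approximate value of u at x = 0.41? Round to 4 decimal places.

0.2520

RK4: k1 = f(x_n, u_n); k2 = f(x_n + h/2, u_n + (h/2)·k1); k3 = f(x_n + h/2, u_n + (h/2)·k2); k4 = f(x_n + h, u_n + h·k3); u_{n+1} = u_n + (h/6)·(k1 + 2k2 + 2k3 + k4).
x=0.000000, u=-0.190000:
  k1 = f(0.000000, -0.190000) = 1.350000
  k2 = f(0.205000, 0.086750) = 1.048961
  k3 = f(0.205000, 0.025037) = 1.110674
  k4 = f(0.410000, 0.265376) = 0.798484
  u ← -0.190000 + (0.41/6)·(k1 + 2k2 + 2k3 + k4) = 0.251963
u(0.41) ≈ 0.2520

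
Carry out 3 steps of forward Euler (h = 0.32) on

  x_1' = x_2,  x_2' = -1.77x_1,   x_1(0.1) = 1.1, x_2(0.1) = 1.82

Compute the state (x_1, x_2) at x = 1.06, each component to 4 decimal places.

2.1435, -0.9258

Euler on (x_1,x_2): x_1_{n+1} = x_1_n + h·x_1', x_2_{n+1} = x_2_n + h·x_2'.
0.100000: (1.100000, 1.820000); f=(1.820000, -1.947000) → (1.682400, 1.196960)
0.420000: (1.682400, 1.196960); f=(1.196960, -2.977848) → (2.065427, 0.244049)
0.740000: (2.065427, 0.244049); f=(0.244049, -3.655806) → (2.143523, -0.925809)
(x_1(1.06), x_2(1.06)) ≈ (2.1435, -0.9258)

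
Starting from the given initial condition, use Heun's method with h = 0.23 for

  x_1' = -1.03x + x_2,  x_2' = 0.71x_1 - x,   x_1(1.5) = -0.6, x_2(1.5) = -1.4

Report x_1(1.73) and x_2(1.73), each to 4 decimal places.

-1.3555, -1.9247

Heun on (x_1,x_2): k1 = f(x_n, state_n); k2 = f(x_n + h, state_n + h·k1); state_{n+1} = state_n + (h/2)·(k1 + k2).
1.500000: (-0.600000, -1.400000)
  k1 = (-2.945000, -1.926000)
  predictor → (-1.277350, -1.842980)
  k2 = (-3.624880, -2.636919)
  → (-1.355536, -1.924736)
(x_1(1.73), x_2(1.73)) ≈ (-1.3555, -1.9247)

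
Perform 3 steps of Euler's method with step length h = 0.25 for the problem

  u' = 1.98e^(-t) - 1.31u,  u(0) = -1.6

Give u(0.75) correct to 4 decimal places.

Euler: u_{n+1} = u_n + h·f(t_n, u_n).
t=0.000000, u=-1.600000: f=4.076000 → u ← -1.600000 + 0.25·4.076000 = -0.581000
t=0.250000, u=-0.581000: f=2.303136 → u ← -0.581000 + 0.25·2.303136 = -0.005216
t=0.500000, u=-0.005216: f=1.207764 → u ← -0.005216 + 0.25·1.207764 = 0.296725
u(0.75) ≈ 0.2967

0.2967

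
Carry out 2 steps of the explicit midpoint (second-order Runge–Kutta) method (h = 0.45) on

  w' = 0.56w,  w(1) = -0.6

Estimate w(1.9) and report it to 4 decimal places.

Midpoint: k1 = f(x_n, w_n); k2 = f(x_n + h/2, w_n + (h/2)·k1); w_{n+1} = w_n + h·k2.
x=1.000000, w=-0.600000:
  k1 = f(1.000000, -0.600000) = -0.336000
  k2 = f(1.225000, -0.675600) = -0.378336
  w ← -0.600000 + 0.45·(-0.378336) = -0.770251
x=1.450000, w=-0.770251:
  k1 = f(1.450000, -0.770251) = -0.431341
  k2 = f(1.675000, -0.867303) = -0.485690
  w ← -0.770251 + 0.45·(-0.485690) = -0.988812
w(1.9) ≈ -0.9888

-0.9888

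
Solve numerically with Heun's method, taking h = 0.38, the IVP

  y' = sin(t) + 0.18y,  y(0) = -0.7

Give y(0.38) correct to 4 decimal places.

Heun: k1 = f(t_n, y_n); k2 = f(t_n + h, y_n + h·k1); y_{n+1} = y_n + (h/2)·(k1 + k2).
t=0.000000, y=-0.700000:
  k1 = f(0.000000, -0.700000) = -0.126000
  k2 = f(0.380000, -0.747880) = 0.236302
  y ← -0.700000 + (0.38/2)·(-0.126000 + 0.236302) = -0.679043
y(0.38) ≈ -0.6790

-0.6790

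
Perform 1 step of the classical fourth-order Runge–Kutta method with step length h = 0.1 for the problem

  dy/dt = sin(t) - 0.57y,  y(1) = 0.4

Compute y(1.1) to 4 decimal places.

0.4621

RK4: k1 = f(t_n, y_n); k2 = f(t_n + h/2, y_n + (h/2)·k1); k3 = f(t_n + h/2, y_n + (h/2)·k2); k4 = f(t_n + h, y_n + h·k3); y_{n+1} = y_n + (h/6)·(k1 + 2k2 + 2k3 + k4).
t=1.000000, y=0.400000:
  k1 = f(1.000000, 0.400000) = 0.613471
  k2 = f(1.050000, 0.430674) = 0.621939
  k3 = f(1.050000, 0.431097) = 0.621698
  k4 = f(1.100000, 0.462170) = 0.627771
  y ← 0.400000 + (0.1/6)·(k1 + 2k2 + 2k3 + k4) = 0.462142
y(1.1) ≈ 0.4621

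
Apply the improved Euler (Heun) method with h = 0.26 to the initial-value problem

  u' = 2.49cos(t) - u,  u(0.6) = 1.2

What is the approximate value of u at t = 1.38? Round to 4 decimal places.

1.1966

Heun: k1 = f(t_n, u_n); k2 = f(t_n + h, u_n + h·k1); u_{n+1} = u_n + (h/2)·(k1 + k2).
t=0.600000, u=1.200000:
  k1 = f(0.600000, 1.200000) = 0.855086
  k2 = f(0.860000, 1.422322) = 0.202247
  u ← 1.200000 + (0.26/2)·(0.855086 + 0.202247) = 1.337453
t=0.860000, u=1.337453:
  k1 = f(0.860000, 1.337453) = 0.287116
  k2 = f(1.120000, 1.412103) = -0.327254
  u ← 1.337453 + (0.26/2)·(0.287116 + (-0.327254)) = 1.332235
t=1.120000, u=1.332235:
  k1 = f(1.120000, 1.332235) = -0.247386
  k2 = f(1.380000, 1.267915) = -0.795709
  u ← 1.332235 + (0.26/2)·(-0.247386 + (-0.795709)) = 1.196633
u(1.38) ≈ 1.1966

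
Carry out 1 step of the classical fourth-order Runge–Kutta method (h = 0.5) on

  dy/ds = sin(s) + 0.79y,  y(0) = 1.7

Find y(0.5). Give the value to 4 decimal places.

2.6636

RK4: k1 = f(s_n, y_n); k2 = f(s_n + h/2, y_n + (h/2)·k1); k3 = f(s_n + h/2, y_n + (h/2)·k2); k4 = f(s_n + h, y_n + h·k3); y_{n+1} = y_n + (h/6)·(k1 + 2k2 + 2k3 + k4).
s=0.000000, y=1.700000:
  k1 = f(0.000000, 1.700000) = 1.343000
  k2 = f(0.250000, 2.035750) = 1.855646
  k3 = f(0.250000, 2.163912) = 1.956894
  k4 = f(0.500000, 2.678447) = 2.595399
  y ← 1.700000 + (0.5/6)·(k1 + 2k2 + 2k3 + k4) = 2.663623
y(0.5) ≈ 2.6636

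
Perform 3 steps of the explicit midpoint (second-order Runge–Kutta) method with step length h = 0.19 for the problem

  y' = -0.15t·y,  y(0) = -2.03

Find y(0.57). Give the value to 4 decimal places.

Midpoint: k1 = f(t_n, y_n); k2 = f(t_n + h/2, y_n + (h/2)·k1); y_{n+1} = y_n + h·k2.
t=0.000000, y=-2.030000:
  k1 = f(0.000000, -2.030000) = 0.000000
  k2 = f(0.095000, -2.030000) = 0.028927
  y ← -2.030000 + 0.19·0.028927 = -2.024504
t=0.190000, y=-2.024504:
  k1 = f(0.190000, -2.024504) = 0.057698
  k2 = f(0.285000, -2.019022) = 0.086313
  y ← -2.024504 + 0.19·0.086313 = -2.008104
t=0.380000, y=-2.008104:
  k1 = f(0.380000, -2.008104) = 0.114462
  k2 = f(0.475000, -1.997230) = 0.142303
  y ← -2.008104 + 0.19·0.142303 = -1.981067
y(0.57) ≈ -1.9811

-1.9811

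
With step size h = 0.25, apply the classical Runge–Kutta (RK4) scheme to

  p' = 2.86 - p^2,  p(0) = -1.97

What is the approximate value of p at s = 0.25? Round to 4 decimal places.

RK4: k1 = f(s_n, p_n); k2 = f(s_n + h/2, p_n + (h/2)·k1); k3 = f(s_n + h/2, p_n + (h/2)·k2); k4 = f(s_n + h, p_n + h·k3); p_{n+1} = p_n + (h/6)·(k1 + 2k2 + 2k3 + k4).
s=0.000000, p=-1.970000:
  k1 = f(0.000000, -1.970000) = -1.020900
  k2 = f(0.125000, -2.097612) = -1.539978
  k3 = f(0.125000, -2.162497) = -1.816394
  k4 = f(0.250000, -2.424099) = -3.016254
  p ← -1.970000 + (0.25/6)·(k1 + 2k2 + 2k3 + k4) = -2.417912
p(0.25) ≈ -2.4179

-2.4179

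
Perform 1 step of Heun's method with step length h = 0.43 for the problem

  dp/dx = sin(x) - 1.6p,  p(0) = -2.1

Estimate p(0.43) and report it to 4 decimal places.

Heun: k1 = f(x_n, p_n); k2 = f(x_n + h, p_n + h·k1); p_{n+1} = p_n + (h/2)·(k1 + k2).
x=0.000000, p=-2.100000:
  k1 = f(0.000000, -2.100000) = 3.360000
  k2 = f(0.430000, -0.655200) = 1.465191
  p ← -2.100000 + (0.43/2)·(3.360000 + 1.465191) = -1.062584
p(0.43) ≈ -1.0626

-1.0626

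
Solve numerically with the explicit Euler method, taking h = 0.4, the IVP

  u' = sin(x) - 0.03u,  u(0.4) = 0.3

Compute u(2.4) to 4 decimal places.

Euler: u_{n+1} = u_n + h·f(x_n, u_n).
x=0.400000, u=0.300000: f=0.380418 → u ← 0.300000 + 0.4·0.380418 = 0.452167
x=0.800000, u=0.452167: f=0.703791 → u ← 0.452167 + 0.4·0.703791 = 0.733684
x=1.200000, u=0.733684: f=0.910029 → u ← 0.733684 + 0.4·0.910029 = 1.097695
x=1.600000, u=1.097695: f=0.966643 → u ← 1.097695 + 0.4·0.966643 = 1.484352
x=2.000000, u=1.484352: f=0.864767 → u ← 1.484352 + 0.4·0.864767 = 1.830259
u(2.4) ≈ 1.8303

1.8303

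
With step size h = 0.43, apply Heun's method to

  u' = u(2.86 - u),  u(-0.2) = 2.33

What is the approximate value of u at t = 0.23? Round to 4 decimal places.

Heun: k1 = f(t_n, u_n); k2 = f(t_n + h, u_n + h·k1); u_{n+1} = u_n + (h/2)·(k1 + k2).
t=-0.200000, u=2.330000:
  k1 = f(-0.200000, 2.330000) = 1.234900
  k2 = f(0.230000, 2.861007) = -0.002881
  u ← 2.330000 + (0.43/2)·(1.234900 + (-0.002881)) = 2.594884
u(0.23) ≈ 2.5949

2.5949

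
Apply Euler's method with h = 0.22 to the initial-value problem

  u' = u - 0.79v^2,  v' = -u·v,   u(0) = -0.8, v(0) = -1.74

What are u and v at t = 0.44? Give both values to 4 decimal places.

Euler on (u,v): u_{n+1} = u_n + h·u', v_{n+1} = v_n + h·v'.
0.000000: (-0.800000, -1.740000); f=(-3.191804, -1.392000) → (-1.502197, -2.046240)
0.220000: (-1.502197, -2.046240); f=(-4.810004, -3.073855) → (-2.560398, -2.722488)
(u(0.44), v(0.44)) ≈ (-2.5604, -2.7225)

-2.5604, -2.7225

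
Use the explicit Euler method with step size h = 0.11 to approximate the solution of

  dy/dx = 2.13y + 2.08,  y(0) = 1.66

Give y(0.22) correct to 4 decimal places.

3.0402

Euler: y_{n+1} = y_n + h·f(x_n, y_n).
x=0.000000, y=1.660000: f=5.615800 → y ← 1.660000 + 0.11·5.615800 = 2.277738
x=0.110000, y=2.277738: f=6.931582 → y ← 2.277738 + 0.11·6.931582 = 3.040212
y(0.22) ≈ 3.0402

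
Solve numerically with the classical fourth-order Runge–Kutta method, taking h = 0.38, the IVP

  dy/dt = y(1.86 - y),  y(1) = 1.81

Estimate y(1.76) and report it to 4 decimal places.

RK4: k1 = f(t_n, y_n); k2 = f(t_n + h/2, y_n + (h/2)·k1); k3 = f(t_n + h/2, y_n + (h/2)·k2); k4 = f(t_n + h, y_n + h·k3); y_{n+1} = y_n + (h/6)·(k1 + 2k2 + 2k3 + k4).
t=1.000000, y=1.810000:
  k1 = f(1.000000, 1.810000) = 0.090500
  k2 = f(1.190000, 1.827195) = 0.059941
  k3 = f(1.190000, 1.821389) = 0.070326
  k4 = f(1.380000, 1.836724) = 0.042752
  y ← 1.810000 + (0.38/6)·(k1 + 2k2 + 2k3 + k4) = 1.834940
t=1.380000, y=1.834940:
  k1 = f(1.380000, 1.834940) = 0.045984
  k2 = f(1.570000, 1.843677) = 0.030095
  k3 = f(1.570000, 1.840658) = 0.035602
  k4 = f(1.760000, 1.848469) = 0.021315
  y ← 1.834940 + (0.38/6)·(k1 + 2k2 + 2k3 + k4) = 1.847524
y(1.76) ≈ 1.8475

1.8475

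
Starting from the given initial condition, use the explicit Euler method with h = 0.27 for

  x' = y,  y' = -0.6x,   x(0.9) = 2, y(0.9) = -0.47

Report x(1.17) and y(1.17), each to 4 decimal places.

1.8731, -0.7940

Euler on (x,y): x_{n+1} = x_n + h·x', y_{n+1} = y_n + h·y'.
0.900000: (2.000000, -0.470000); f=(-0.470000, -1.200000) → (1.873100, -0.794000)
(x(1.17), y(1.17)) ≈ (1.8731, -0.7940)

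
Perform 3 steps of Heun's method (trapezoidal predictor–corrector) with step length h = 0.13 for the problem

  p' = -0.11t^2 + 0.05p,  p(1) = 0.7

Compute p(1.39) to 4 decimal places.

0.6513

Heun: k1 = f(t_n, p_n); k2 = f(t_n + h, p_n + h·k1); p_{n+1} = p_n + (h/2)·(k1 + k2).
t=1.000000, p=0.700000:
  k1 = f(1.000000, 0.700000) = -0.075000
  k2 = f(1.130000, 0.690250) = -0.105946
  p ← 0.700000 + (0.13/2)·(-0.075000 + (-0.105946)) = 0.688238
t=1.130000, p=0.688238:
  k1 = f(1.130000, 0.688238) = -0.106047
  k2 = f(1.260000, 0.674452) = -0.140913
  p ← 0.688238 + (0.13/2)·(-0.106047 + (-0.140913)) = 0.672186
t=1.260000, p=0.672186:
  k1 = f(1.260000, 0.672186) = -0.141027
  k2 = f(1.390000, 0.653853) = -0.179838
  p ← 0.672186 + (0.13/2)·(-0.141027 + (-0.179838)) = 0.651330
p(1.39) ≈ 0.6513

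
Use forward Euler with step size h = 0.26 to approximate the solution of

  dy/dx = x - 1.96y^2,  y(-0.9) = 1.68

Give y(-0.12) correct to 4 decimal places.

Euler: y_{n+1} = y_n + h·f(x_n, y_n).
x=-0.900000, y=1.680000: f=-6.431904 → y ← 1.680000 + 0.26·(-6.431904) = 0.007705
x=-0.640000, y=0.007705: f=-0.640116 → y ← 0.007705 + 0.26·(-0.640116) = -0.158725
x=-0.380000, y=-0.158725: f=-0.429380 → y ← -0.158725 + 0.26·(-0.429380) = -0.270364
y(-0.12) ≈ -0.2704

-0.2704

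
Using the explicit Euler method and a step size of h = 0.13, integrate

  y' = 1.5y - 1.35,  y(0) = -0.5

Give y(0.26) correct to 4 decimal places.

-1.0992

Euler: y_{n+1} = y_n + h·f(x_n, y_n).
x=0.000000, y=-0.500000: f=-2.100000 → y ← -0.500000 + 0.13·(-2.100000) = -0.773000
x=0.130000, y=-0.773000: f=-2.509500 → y ← -0.773000 + 0.13·(-2.509500) = -1.099235
y(0.26) ≈ -1.0992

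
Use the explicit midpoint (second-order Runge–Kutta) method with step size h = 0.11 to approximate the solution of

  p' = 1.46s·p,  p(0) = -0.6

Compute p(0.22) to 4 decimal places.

-0.6215

Midpoint: k1 = f(s_n, p_n); k2 = f(s_n + h/2, p_n + (h/2)·k1); p_{n+1} = p_n + h·k2.
s=0.000000, p=-0.600000:
  k1 = f(0.000000, -0.600000) = 0.000000
  k2 = f(0.055000, -0.600000) = -0.048180
  p ← -0.600000 + 0.11·(-0.048180) = -0.605300
s=0.110000, p=-0.605300:
  k1 = f(0.110000, -0.605300) = -0.097211
  k2 = f(0.165000, -0.610646) = -0.147105
  p ← -0.605300 + 0.11·(-0.147105) = -0.621481
p(0.22) ≈ -0.6215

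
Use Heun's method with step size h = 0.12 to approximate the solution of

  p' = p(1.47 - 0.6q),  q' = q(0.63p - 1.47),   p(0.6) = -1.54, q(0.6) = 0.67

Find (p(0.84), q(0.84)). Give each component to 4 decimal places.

-2.0384, 0.3652

Heun on (p,q): k1 = f(x_n, state_n); k2 = f(x_n + h, state_n + h·k1); state_{n+1} = state_n + (h/2)·(k1 + k2).
0.600000: (-1.540000, 0.670000)
  k1 = (-1.644720, -1.634934)
  predictor → (-1.737366, 0.473808)
  k2 = (-2.060022, -1.215100)
  → (-1.762285, 0.498998)
0.720000: (-1.762285, 0.498998)
  k1 = (-2.062932, -1.287534)
  predictor → (-2.009836, 0.344494)
  k2 = (-2.539034, -0.942603)
  → (-2.038402, 0.365190)
(p(0.84), q(0.84)) ≈ (-2.0384, 0.3652)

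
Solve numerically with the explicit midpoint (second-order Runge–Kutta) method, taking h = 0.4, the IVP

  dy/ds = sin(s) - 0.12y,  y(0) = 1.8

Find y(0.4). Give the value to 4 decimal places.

Midpoint: k1 = f(s_n, y_n); k2 = f(s_n + h/2, y_n + (h/2)·k1); y_{n+1} = y_n + h·k2.
s=0.000000, y=1.800000:
  k1 = f(0.000000, 1.800000) = -0.216000
  k2 = f(0.200000, 1.756800) = -0.012147
  y ← 1.800000 + 0.4·(-0.012147) = 1.795141
y(0.4) ≈ 1.7951

1.7951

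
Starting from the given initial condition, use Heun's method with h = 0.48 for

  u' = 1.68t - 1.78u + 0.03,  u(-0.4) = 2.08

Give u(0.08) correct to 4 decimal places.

1.0791

Heun: k1 = f(t_n, u_n); k2 = f(t_n + h, u_n + h·k1); u_{n+1} = u_n + (h/2)·(k1 + k2).
t=-0.400000, u=2.080000:
  k1 = f(-0.400000, 2.080000) = -4.344400
  k2 = f(0.080000, -0.005312) = 0.173855
  u ← 2.080000 + (0.48/2)·(-4.344400 + 0.173855) = 1.079069
u(0.08) ≈ 1.0791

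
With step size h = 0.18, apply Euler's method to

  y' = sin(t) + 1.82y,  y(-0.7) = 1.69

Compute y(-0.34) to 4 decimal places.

2.7353

Euler: y_{n+1} = y_n + h·f(t_n, y_n).
t=-0.700000, y=1.690000: f=2.431582 → y ← 1.690000 + 0.18·2.431582 = 2.127685
t=-0.520000, y=2.127685: f=3.375506 → y ← 2.127685 + 0.18·3.375506 = 2.735276
y(-0.34) ≈ 2.7353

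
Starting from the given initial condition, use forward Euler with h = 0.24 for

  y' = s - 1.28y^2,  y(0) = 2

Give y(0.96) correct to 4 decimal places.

Euler: y_{n+1} = y_n + h·f(s_n, y_n).
s=0.000000, y=2.000000: f=-5.120000 → y ← 2.000000 + 0.24·(-5.120000) = 0.771200
s=0.240000, y=0.771200: f=-0.521279 → y ← 0.771200 + 0.24·(-0.521279) = 0.646093
s=0.480000, y=0.646093: f=-0.054318 → y ← 0.646093 + 0.24·(-0.054318) = 0.633057
s=0.720000, y=0.633057: f=0.207026 → y ← 0.633057 + 0.24·0.207026 = 0.682743
y(0.96) ≈ 0.6827

0.6827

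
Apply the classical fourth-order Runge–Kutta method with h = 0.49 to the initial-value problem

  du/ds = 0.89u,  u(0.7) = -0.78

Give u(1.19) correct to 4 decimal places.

-1.2063

RK4: k1 = f(s_n, u_n); k2 = f(s_n + h/2, u_n + (h/2)·k1); k3 = f(s_n + h/2, u_n + (h/2)·k2); k4 = f(s_n + h, u_n + h·k3); u_{n+1} = u_n + (h/6)·(k1 + 2k2 + 2k3 + k4).
s=0.700000, u=-0.780000:
  k1 = f(0.700000, -0.780000) = -0.694200
  k2 = f(0.945000, -0.950079) = -0.845570
  k3 = f(0.945000, -0.987165) = -0.878577
  k4 = f(1.190000, -1.210503) = -1.077347
  u ← -0.780000 + (0.49/6)·(k1 + 2k2 + 2k3 + k4) = -1.206287
u(1.19) ≈ -1.2063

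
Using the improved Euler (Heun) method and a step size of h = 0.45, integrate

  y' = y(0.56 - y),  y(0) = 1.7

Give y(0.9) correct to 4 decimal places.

Heun: k1 = f(x_n, y_n); k2 = f(x_n + h, y_n + h·k1); y_{n+1} = y_n + (h/2)·(k1 + k2).
x=0.000000, y=1.700000:
  k1 = f(0.000000, 1.700000) = -1.938000
  k2 = f(0.450000, 0.827900) = -0.221794
  y ← 1.700000 + (0.45/2)·(-1.938000 + (-0.221794)) = 1.214046
x=0.450000, y=1.214046:
  k1 = f(0.450000, 1.214046) = -0.794042
  k2 = f(0.900000, 0.856727) = -0.254214
  y ← 1.214046 + (0.45/2)·(-0.794042 + (-0.254214)) = 0.978189
y(0.9) ≈ 0.9782

0.9782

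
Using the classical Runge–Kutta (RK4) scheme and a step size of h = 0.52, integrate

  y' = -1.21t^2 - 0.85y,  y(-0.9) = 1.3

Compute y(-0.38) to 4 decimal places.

RK4: k1 = f(t_n, y_n); k2 = f(t_n + h/2, y_n + (h/2)·k1); k3 = f(t_n + h/2, y_n + (h/2)·k2); k4 = f(t_n + h, y_n + h·k3); y_{n+1} = y_n + (h/6)·(k1 + 2k2 + 2k3 + k4).
t=-0.900000, y=1.300000:
  k1 = f(-0.900000, 1.300000) = -2.085100
  k2 = f(-0.640000, 0.757874) = -1.139809
  k3 = f(-0.640000, 1.003650) = -1.348718
  k4 = f(-0.380000, 0.598667) = -0.683591
  y ← 1.300000 + (0.52/6)·(k1 + 2k2 + 2k3 + k4) = 0.628702
y(-0.38) ≈ 0.6287

0.6287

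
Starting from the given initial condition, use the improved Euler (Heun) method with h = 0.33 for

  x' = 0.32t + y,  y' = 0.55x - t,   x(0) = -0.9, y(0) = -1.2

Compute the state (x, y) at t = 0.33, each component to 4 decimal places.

-1.3055, -1.4537

Heun on (x,y): k1 = f(t_n, state_n); k2 = f(t_n + h, state_n + h·k1); state_{n+1} = state_n + (h/2)·(k1 + k2).
0.000000: (-0.900000, -1.200000)
  k1 = (-1.200000, -0.495000)
  predictor → (-1.296000, -1.363350)
  k2 = (-1.257750, -1.042800)
  → (-1.305529, -1.453737)
(x(0.33), y(0.33)) ≈ (-1.3055, -1.4537)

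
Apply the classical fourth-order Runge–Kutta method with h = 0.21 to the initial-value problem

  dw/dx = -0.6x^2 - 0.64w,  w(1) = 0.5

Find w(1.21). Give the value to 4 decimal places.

RK4: k1 = f(x_n, w_n); k2 = f(x_n + h/2, w_n + (h/2)·k1); k3 = f(x_n + h/2, w_n + (h/2)·k2); k4 = f(x_n + h, w_n + h·k3); w_{n+1} = w_n + (h/6)·(k1 + 2k2 + 2k3 + k4).
x=1.000000, w=0.500000:
  k1 = f(1.000000, 0.500000) = -0.920000
  k2 = f(1.105000, 0.403400) = -0.990791
  k3 = f(1.105000, 0.395967) = -0.986034
  k4 = f(1.210000, 0.292933) = -1.065937
  w ← 0.500000 + (0.21/6)·(k1 + 2k2 + 2k3 + k4) = 0.292114
w(1.21) ≈ 0.2921

0.2921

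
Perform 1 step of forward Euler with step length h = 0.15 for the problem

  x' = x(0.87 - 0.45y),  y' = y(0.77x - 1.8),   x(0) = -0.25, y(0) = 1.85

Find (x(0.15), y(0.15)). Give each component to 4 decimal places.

Euler on (x,y): x_{n+1} = x_n + h·x', y_{n+1} = y_n + h·y'.
0.000000: (-0.250000, 1.850000); f=(-0.009375, -3.686125) → (-0.251406, 1.297081)
(x(0.15), y(0.15)) ≈ (-0.2514, 1.2971)

-0.2514, 1.2971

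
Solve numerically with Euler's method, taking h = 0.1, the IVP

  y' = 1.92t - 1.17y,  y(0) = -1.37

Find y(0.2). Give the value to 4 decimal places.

-1.0490

Euler: y_{n+1} = y_n + h·f(t_n, y_n).
t=0.000000, y=-1.370000: f=1.602900 → y ← -1.370000 + 0.1·1.602900 = -1.209710
t=0.100000, y=-1.209710: f=1.607361 → y ← -1.209710 + 0.1·1.607361 = -1.048974
y(0.2) ≈ -1.0490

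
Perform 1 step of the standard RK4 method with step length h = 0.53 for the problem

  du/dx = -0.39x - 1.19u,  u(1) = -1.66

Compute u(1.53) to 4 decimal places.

-1.0829

RK4: k1 = f(x_n, u_n); k2 = f(x_n + h/2, u_n + (h/2)·k1); k3 = f(x_n + h/2, u_n + (h/2)·k2); k4 = f(x_n + h, u_n + h·k3); u_{n+1} = u_n + (h/6)·(k1 + 2k2 + 2k3 + k4).
x=1.000000, u=-1.660000:
  k1 = f(1.000000, -1.660000) = 1.585400
  k2 = f(1.265000, -1.239869) = 0.982094
  k3 = f(1.265000, -1.399745) = 1.172347
  k4 = f(1.530000, -1.038656) = 0.639301
  u ← -1.660000 + (0.53/6)·(k1 + 2k2 + 2k3 + k4) = -1.082867
u(1.53) ≈ -1.0829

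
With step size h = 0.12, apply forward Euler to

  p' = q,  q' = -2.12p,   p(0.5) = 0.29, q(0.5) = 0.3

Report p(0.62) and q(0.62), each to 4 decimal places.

Euler on (p,q): p_{n+1} = p_n + h·p', q_{n+1} = q_n + h·q'.
0.500000: (0.290000, 0.300000); f=(0.300000, -0.614800) → (0.326000, 0.226224)
(p(0.62), q(0.62)) ≈ (0.3260, 0.2262)

0.3260, 0.2262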